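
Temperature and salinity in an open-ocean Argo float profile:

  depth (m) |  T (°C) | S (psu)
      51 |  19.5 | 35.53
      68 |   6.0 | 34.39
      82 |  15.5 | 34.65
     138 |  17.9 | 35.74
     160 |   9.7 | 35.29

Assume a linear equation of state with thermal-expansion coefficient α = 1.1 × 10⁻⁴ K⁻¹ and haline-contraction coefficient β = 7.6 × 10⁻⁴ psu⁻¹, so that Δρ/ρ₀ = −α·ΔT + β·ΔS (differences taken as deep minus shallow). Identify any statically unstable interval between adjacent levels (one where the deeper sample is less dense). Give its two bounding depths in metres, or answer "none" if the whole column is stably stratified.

68–82 m

Evaluate Δρ/ρ₀ = −αΔT + βΔS across each adjacent pair:
  51–68 m: −αΔT+βΔS = −(1.1 × 10⁻⁴)(-13.5)+(7.6 × 10⁻⁴)(-1.14) = 6.2 × 10⁻⁴ → stable
  68–82 m: −αΔT+βΔS = −(1.1 × 10⁻⁴)(+9.5)+(7.6 × 10⁻⁴)(+0.26) = -8.5 × 10⁻⁴ → UNSTABLE
  82–138 m: −αΔT+βΔS = −(1.1 × 10⁻⁴)(+2.4)+(7.6 × 10⁻⁴)(+1.09) = 5.6 × 10⁻⁴ → stable
  138–160 m: −αΔT+βΔS = −(1.1 × 10⁻⁴)(-8.2)+(7.6 × 10⁻⁴)(-0.45) = 5.6 × 10⁻⁴ → stable
The 68–82 m interval has Δρ < 0: lighter water underlies denser water.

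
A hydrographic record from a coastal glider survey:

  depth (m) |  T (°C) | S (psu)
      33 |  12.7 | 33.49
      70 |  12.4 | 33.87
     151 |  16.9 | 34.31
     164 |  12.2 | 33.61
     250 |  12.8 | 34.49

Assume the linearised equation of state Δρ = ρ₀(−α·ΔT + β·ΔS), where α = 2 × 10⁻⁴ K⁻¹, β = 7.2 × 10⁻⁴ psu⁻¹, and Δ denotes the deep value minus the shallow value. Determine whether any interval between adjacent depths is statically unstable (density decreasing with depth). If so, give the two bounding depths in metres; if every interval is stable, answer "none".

Evaluate Δρ/ρ₀ = −αΔT + βΔS across each adjacent pair:
  33–70 m: −αΔT+βΔS = −(2 × 10⁻⁴)(-0.3)+(7.2 × 10⁻⁴)(+0.38) = 3.3 × 10⁻⁴ → stable
  70–151 m: −αΔT+βΔS = −(2 × 10⁻⁴)(+4.5)+(7.2 × 10⁻⁴)(+0.44) = -5.8 × 10⁻⁴ → UNSTABLE
  151–164 m: −αΔT+βΔS = −(2 × 10⁻⁴)(-4.7)+(7.2 × 10⁻⁴)(-0.70) = 4.4 × 10⁻⁴ → stable
  164–250 m: −αΔT+βΔS = −(2 × 10⁻⁴)(+0.6)+(7.2 × 10⁻⁴)(+0.88) = 5.1 × 10⁻⁴ → stable
The 70–151 m interval has Δρ < 0: lighter water underlies denser water.

70–151 m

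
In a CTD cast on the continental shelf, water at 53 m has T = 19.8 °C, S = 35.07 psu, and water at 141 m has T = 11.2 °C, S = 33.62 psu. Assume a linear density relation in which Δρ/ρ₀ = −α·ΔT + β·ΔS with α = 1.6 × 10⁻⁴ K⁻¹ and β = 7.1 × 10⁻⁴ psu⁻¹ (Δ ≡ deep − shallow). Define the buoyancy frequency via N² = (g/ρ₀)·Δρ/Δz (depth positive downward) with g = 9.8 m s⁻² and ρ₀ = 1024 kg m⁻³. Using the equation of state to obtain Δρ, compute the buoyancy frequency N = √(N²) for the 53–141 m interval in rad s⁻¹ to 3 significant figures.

6.21 × 10⁻³ rad s⁻¹

ΔT = -8.6 K, ΔS = -1.45 psu (deep − shallow).
Δρ/ρ₀ = −αΔT + βΔS = 1.376 × 10⁻³ − 1.0295 × 10⁻³ = 3.465 × 10⁻⁴, so Δρ ≈ 0.3548 kg m⁻³.
N² = (g/ρ₀)·Δρ/Δz = g·(Δρ/ρ₀)/Δz = 9.8 × 3.465 × 10⁻⁴ / 88 = 3.8588 × 10⁻⁵ s⁻².
N = √(3.8588 × 10⁻⁵) = 6.2119 × 10⁻³ rad s⁻¹ ≈ 6.21 × 10⁻³ rad s⁻¹.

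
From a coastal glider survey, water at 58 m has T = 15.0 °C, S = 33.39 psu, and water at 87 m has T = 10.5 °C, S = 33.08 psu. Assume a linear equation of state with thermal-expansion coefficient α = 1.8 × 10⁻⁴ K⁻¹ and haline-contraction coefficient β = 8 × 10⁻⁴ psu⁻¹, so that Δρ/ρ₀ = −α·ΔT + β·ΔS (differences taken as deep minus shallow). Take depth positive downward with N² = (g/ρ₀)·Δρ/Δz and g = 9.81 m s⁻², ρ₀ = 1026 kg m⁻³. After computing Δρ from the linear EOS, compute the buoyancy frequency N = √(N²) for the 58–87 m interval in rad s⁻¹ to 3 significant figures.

0.0138 rad s⁻¹

ΔT = -4.5 K, ΔS = -0.31 psu (deep − shallow).
Δρ/ρ₀ = −αΔT + βΔS = 8.10 × 10⁻⁴ − 2.48 × 10⁻⁴ = 5.62 × 10⁻⁴, so Δρ ≈ 0.5766 kg m⁻³.
N² = (g/ρ₀)·Δρ/Δz = g·(Δρ/ρ₀)/Δz = 9.81 × 5.62 × 10⁻⁴ / 29 = 1.9011 × 10⁻⁴ s⁻².
N = √(1.9011 × 10⁻⁴) = 0.013788 rad s⁻¹ ≈ 0.0138 rad s⁻¹.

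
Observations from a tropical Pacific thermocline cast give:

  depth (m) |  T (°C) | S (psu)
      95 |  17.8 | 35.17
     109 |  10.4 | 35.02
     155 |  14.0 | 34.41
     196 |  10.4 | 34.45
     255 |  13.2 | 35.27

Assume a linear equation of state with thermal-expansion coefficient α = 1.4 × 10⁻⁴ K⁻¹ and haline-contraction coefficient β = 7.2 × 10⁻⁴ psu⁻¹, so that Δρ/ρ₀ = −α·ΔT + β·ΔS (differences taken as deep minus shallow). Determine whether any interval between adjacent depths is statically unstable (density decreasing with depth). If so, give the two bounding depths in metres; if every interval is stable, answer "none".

109–155 m

Evaluate Δρ/ρ₀ = −αΔT + βΔS across each adjacent pair:
  95–109 m: −αΔT+βΔS = −(1.4 × 10⁻⁴)(-7.4)+(7.2 × 10⁻⁴)(-0.15) = 9.3 × 10⁻⁴ → stable
  109–155 m: −αΔT+βΔS = −(1.4 × 10⁻⁴)(+3.6)+(7.2 × 10⁻⁴)(-0.61) = -9.4 × 10⁻⁴ → UNSTABLE
  155–196 m: −αΔT+βΔS = −(1.4 × 10⁻⁴)(-3.6)+(7.2 × 10⁻⁴)(+0.04) = 5.3 × 10⁻⁴ → stable
  196–255 m: −αΔT+βΔS = −(1.4 × 10⁻⁴)(+2.8)+(7.2 × 10⁻⁴)(+0.82) = 2.0 × 10⁻⁴ → stable
The 109–155 m interval has Δρ < 0: lighter water underlies denser water.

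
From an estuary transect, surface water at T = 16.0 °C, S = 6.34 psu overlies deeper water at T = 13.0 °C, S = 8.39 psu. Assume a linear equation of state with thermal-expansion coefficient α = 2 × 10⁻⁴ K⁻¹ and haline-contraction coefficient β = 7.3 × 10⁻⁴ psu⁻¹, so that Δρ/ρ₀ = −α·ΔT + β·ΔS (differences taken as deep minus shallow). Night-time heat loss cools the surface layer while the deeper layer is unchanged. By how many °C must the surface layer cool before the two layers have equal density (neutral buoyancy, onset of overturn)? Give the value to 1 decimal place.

10.5 °C

Neutral buoyancy requires Δρ = 0, i.e. −α(T_deep − T_surf′) + β(S_deep − S_surf) = 0.
T_surf′ = T_deep − (β/α)·ΔS = 13.0 − (7.3 × 10⁻⁴/2 × 10⁻⁴)·(+2.05) = 5.518 °C.
Cooling required: 16.0 − (5.518) = 10.482 °C.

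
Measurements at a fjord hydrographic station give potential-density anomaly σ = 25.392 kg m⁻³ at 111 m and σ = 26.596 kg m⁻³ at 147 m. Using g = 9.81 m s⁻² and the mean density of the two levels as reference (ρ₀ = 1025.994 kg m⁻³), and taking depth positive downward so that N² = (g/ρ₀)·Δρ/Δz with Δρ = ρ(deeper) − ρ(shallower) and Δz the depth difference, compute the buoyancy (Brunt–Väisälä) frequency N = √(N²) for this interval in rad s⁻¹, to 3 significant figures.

0.0179 rad s⁻¹

Δρ = 1026.596 − 1025.392 = 1.204 kg m⁻³ over Δz = 147 − 111 = 36 m.
N² = (9.81/1025.994) × (1.204/36) = 3.1978 × 10⁻⁴ s⁻².
N = √(3.1978 × 10⁻⁴) = 0.017882 rad s⁻¹ ≈ 0.0179 rad s⁻¹.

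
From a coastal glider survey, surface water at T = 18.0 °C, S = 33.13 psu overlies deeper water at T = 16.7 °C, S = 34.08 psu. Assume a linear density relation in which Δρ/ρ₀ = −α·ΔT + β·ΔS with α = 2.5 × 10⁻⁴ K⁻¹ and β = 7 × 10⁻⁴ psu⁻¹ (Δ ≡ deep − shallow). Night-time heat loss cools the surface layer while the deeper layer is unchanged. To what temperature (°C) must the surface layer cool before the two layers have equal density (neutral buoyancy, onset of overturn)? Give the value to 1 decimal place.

Neutral buoyancy requires Δρ = 0, i.e. −α(T_deep − T_surf′) + β(S_deep − S_surf) = 0.
T_surf′ = T_deep − (β/α)·ΔS = 16.7 − (7 × 10⁻⁴/2.5 × 10⁻⁴)·(+0.95) = 14.040 °C.
Cooling required: 18.0 − (14.040) = 3.960 °C.

14.0 °C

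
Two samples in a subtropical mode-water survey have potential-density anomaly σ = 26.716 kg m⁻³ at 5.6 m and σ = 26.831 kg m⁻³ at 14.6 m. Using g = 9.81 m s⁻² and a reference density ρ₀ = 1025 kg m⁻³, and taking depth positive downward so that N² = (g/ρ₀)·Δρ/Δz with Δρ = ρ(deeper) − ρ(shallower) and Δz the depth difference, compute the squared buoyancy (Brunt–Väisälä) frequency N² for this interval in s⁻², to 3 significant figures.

Δρ = 1026.831 − 1026.716 = 0.115 kg m⁻³ over Δz = 14.6 − 5.6 = 9 m.
N² = (9.81/1025) × (0.115/9) = 1.2229 × 10⁻⁴ s⁻² ≈ 1.22 × 10⁻⁴ s⁻².

1.22 × 10⁻⁴ s⁻²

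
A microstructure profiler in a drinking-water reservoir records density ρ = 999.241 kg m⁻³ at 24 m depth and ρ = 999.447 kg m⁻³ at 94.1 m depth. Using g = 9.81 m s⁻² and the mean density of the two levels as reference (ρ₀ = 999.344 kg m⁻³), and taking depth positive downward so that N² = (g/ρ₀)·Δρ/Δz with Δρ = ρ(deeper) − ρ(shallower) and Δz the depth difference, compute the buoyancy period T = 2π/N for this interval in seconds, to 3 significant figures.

1.17 × 10³ s

Δρ = 999.447 − 999.241 = 0.206 kg m⁻³ over Δz = 94.1 − 24 = 70.1 m.
N² = (9.81/999.344) × (0.206/70.1) = 2.8847 × 10⁻⁵ s⁻².
N = √(2.8847 × 10⁻⁵) = 5.3709 × 10⁻³ rad s⁻¹, so T = 2π/N = 1.1699 × 10³ s ≈ 1.17 × 10³ s.
N² > 0, so the interval is statically stable.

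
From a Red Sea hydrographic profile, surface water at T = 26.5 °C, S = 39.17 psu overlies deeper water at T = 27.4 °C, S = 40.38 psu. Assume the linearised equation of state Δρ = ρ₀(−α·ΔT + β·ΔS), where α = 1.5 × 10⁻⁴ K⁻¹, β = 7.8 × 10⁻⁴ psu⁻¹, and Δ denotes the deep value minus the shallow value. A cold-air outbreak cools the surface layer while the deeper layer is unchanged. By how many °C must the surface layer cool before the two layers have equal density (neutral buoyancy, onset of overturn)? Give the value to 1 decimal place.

Neutral buoyancy requires Δρ = 0, i.e. −α(T_deep − T_surf′) + β(S_deep − S_surf) = 0.
T_surf′ = T_deep − (β/α)·ΔS = 27.4 − (7.8 × 10⁻⁴/1.5 × 10⁻⁴)·(+1.21) = 21.108 °C.
Cooling required: 26.5 − (21.108) = 5.392 °C.

5.4 °C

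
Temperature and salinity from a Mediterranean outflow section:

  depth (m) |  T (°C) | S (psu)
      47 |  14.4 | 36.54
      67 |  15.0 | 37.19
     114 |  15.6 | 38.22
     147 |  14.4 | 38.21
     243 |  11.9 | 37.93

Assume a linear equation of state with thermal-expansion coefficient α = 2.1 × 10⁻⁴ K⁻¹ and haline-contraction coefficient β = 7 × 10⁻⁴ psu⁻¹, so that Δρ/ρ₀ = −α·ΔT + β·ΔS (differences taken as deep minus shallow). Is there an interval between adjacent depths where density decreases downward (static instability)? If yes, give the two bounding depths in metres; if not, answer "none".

Evaluate Δρ/ρ₀ = −αΔT + βΔS across each adjacent pair:
  47–67 m: −αΔT+βΔS = −(2.1 × 10⁻⁴)(+0.6)+(7 × 10⁻⁴)(+0.65) = 3.3 × 10⁻⁴ → stable
  67–114 m: −αΔT+βΔS = −(2.1 × 10⁻⁴)(+0.6)+(7 × 10⁻⁴)(+1.03) = 5.9 × 10⁻⁴ → stable
  114–147 m: −αΔT+βΔS = −(2.1 × 10⁻⁴)(-1.2)+(7 × 10⁻⁴)(-0.01) = 2.4 × 10⁻⁴ → stable
  147–243 m: −αΔT+βΔS = −(2.1 × 10⁻⁴)(-2.5)+(7 × 10⁻⁴)(-0.28) = 3.3 × 10⁻⁴ → stable
Every interval has Δρ > 0: the column is stably stratified throughout.

none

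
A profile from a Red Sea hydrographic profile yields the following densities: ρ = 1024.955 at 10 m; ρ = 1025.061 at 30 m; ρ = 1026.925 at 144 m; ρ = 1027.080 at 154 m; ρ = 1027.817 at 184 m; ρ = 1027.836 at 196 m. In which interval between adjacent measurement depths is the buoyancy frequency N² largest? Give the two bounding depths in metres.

154–184 m

Compute the density gradient over each adjacent pair:
  10–30 m: Δρ/Δz = 0.106/20 = 5.3 × 10⁻³ kg m⁻⁴
  30–144 m: Δρ/Δz = 1.864/114 = 0.016 kg m⁻⁴
  144–154 m: Δρ/Δz = 0.155/10 = 0.015 kg m⁻⁴
  154–184 m: Δρ/Δz = 0.737/30 = 0.025 kg m⁻⁴
  184–196 m: Δρ/Δz = 0.019/12 = 1.6 × 10⁻³ kg m⁻⁴
The largest gradient is in the 154–184 m interval — the pycnocline.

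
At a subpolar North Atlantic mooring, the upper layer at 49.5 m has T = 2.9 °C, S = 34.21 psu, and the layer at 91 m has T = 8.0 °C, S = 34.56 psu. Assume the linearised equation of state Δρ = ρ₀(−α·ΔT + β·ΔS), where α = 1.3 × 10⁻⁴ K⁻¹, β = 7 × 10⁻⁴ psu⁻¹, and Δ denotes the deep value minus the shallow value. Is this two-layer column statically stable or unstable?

unstable

ΔT = 8.0 − 2.9 = +5.1 K and ΔS = 34.56 − 34.21 = +0.35 psu (deep − shallow).
−αΔT = -6.63 × 10⁻⁴; βΔS = 2.45 × 10⁻⁴; sum Δρ/ρ₀ = -4.18 × 10⁻⁴.
Δρ/ρ₀ < 0, so Δρ < 0: deeper water is lighter → statically unstable; the column would overturn.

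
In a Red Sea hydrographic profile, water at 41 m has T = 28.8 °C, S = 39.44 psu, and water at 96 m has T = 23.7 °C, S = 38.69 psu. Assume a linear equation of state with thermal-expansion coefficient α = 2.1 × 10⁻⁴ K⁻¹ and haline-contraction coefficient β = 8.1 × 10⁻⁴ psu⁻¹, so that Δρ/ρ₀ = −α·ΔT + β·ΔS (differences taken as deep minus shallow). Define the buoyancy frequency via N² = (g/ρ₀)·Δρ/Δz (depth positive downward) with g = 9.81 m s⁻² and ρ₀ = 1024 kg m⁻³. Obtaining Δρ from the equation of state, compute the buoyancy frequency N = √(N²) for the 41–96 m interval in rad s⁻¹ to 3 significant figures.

ΔT = -5.1 K, ΔS = -0.75 psu (deep − shallow).
Δρ/ρ₀ = −αΔT + βΔS = 1.071 × 10⁻³ − 6.075 × 10⁻⁴ = 4.635 × 10⁻⁴, so Δρ ≈ 0.4746 kg m⁻³.
N² = (g/ρ₀)·Δρ/Δz = g·(Δρ/ρ₀)/Δz = 9.81 × 4.635 × 10⁻⁴ / 55 = 8.2672 × 10⁻⁵ s⁻².
N = √(8.2672 × 10⁻⁵) = 9.0924 × 10⁻³ rad s⁻¹ ≈ 9.09 × 10⁻³ rad s⁻¹.

9.09 × 10⁻³ rad s⁻¹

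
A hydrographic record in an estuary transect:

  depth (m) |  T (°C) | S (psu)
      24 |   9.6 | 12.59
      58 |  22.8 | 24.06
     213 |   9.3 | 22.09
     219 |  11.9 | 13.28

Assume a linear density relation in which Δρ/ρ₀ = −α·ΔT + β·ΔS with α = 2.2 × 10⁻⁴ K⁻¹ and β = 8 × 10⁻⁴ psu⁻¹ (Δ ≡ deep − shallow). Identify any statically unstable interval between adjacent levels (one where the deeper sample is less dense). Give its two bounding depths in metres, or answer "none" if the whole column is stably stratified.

213–219 m

Evaluate Δρ/ρ₀ = −αΔT + βΔS across each adjacent pair:
  24–58 m: −αΔT+βΔS = −(2.2 × 10⁻⁴)(+13.2)+(8 × 10⁻⁴)(+11.47) = 6.3 × 10⁻³ → stable
  58–213 m: −αΔT+βΔS = −(2.2 × 10⁻⁴)(-13.5)+(8 × 10⁻⁴)(-1.97) = 1.4 × 10⁻³ → stable
  213–219 m: −αΔT+βΔS = −(2.2 × 10⁻⁴)(+2.6)+(8 × 10⁻⁴)(-8.81) = -7.6 × 10⁻³ → UNSTABLE
The 213–219 m interval has Δρ < 0: lighter water underlies denser water.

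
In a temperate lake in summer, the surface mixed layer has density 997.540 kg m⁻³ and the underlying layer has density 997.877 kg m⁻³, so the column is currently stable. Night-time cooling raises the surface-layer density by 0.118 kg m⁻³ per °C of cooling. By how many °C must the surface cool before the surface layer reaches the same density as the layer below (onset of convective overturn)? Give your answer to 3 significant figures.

2.86 °C

Density deficit of the surface layer: 997.877 − 997.540 = 0.337 kg m⁻³.
Required change = 0.337 / 0.118 = 2.86 °C.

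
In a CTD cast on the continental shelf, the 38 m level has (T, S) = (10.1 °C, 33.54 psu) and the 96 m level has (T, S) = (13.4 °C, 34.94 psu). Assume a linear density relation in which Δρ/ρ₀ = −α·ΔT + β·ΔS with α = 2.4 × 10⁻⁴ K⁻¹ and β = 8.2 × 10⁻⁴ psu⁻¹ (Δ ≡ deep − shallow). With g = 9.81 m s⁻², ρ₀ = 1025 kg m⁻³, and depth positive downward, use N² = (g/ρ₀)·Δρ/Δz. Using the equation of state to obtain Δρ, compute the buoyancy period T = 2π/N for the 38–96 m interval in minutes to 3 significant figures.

ΔT = +3.3 K, ΔS = +1.40 psu (deep − shallow).
Δρ/ρ₀ = −αΔT + βΔS = -7.92 × 10⁻⁴ + 1.148 × 10⁻³ = 3.56 × 10⁻⁴, so Δρ ≈ 0.3649 kg m⁻³.
N² = (g/ρ₀)·Δρ/Δz = g·(Δρ/ρ₀)/Δz = 9.81 × 3.56 × 10⁻⁴ / 58 = 6.0213 × 10⁻⁵ s⁻².
N = √(6.0213 × 10⁻⁵) = 7.7597 × 10⁻³ rad s⁻¹ → T = 2π/N = 809.72 s = 13.495 min ≈ 13.5 min.

13.5 min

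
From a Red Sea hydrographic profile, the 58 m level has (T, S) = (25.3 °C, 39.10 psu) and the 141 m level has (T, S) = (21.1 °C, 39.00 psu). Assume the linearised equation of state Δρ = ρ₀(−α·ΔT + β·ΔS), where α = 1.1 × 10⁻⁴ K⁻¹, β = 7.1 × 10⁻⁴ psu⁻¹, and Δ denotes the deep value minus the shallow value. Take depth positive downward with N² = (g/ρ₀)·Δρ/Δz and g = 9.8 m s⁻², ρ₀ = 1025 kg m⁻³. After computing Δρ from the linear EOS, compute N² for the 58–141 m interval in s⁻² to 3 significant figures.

ΔT = -4.2 K, ΔS = -0.10 psu (deep − shallow).
Δρ/ρ₀ = −αΔT + βΔS = 4.62 × 10⁻⁴ − 7.10 × 10⁻⁵ = 3.91 × 10⁻⁴, so Δρ ≈ 0.4008 kg m⁻³.
N² = (g/ρ₀)·Δρ/Δz = g·(Δρ/ρ₀)/Δz = 9.8 × 3.91 × 10⁻⁴ / 83 = 4.6166 × 10⁻⁵ s⁻² ≈ 4.62 × 10⁻⁵ s⁻².

4.62 × 10⁻⁵ s⁻²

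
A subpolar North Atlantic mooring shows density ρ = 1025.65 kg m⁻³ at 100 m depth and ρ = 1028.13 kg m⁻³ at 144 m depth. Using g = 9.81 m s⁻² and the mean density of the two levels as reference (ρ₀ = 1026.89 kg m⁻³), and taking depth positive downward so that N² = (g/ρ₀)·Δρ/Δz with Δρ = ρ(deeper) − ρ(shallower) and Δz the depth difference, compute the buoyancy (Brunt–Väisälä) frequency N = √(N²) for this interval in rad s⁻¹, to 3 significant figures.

0.0232 rad s⁻¹

Δρ = 1028.13 − 1025.65 = 2.48 kg m⁻³ over Δz = 144 − 100 = 44 m.
N² = (9.81/1026.89) × (2.48/44) = 5.3845 × 10⁻⁴ s⁻².
N = √(5.3845 × 10⁻⁴) = 0.023205 rad s⁻¹ ≈ 0.0232 rad s⁻¹.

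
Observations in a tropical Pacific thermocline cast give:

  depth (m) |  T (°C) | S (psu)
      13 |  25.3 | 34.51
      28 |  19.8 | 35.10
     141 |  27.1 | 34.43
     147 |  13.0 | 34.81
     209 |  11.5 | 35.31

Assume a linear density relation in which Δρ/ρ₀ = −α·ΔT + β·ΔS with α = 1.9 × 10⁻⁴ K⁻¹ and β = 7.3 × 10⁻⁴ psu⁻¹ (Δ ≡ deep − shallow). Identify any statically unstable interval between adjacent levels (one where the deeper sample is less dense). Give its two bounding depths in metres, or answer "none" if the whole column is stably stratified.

Evaluate Δρ/ρ₀ = −αΔT + βΔS across each adjacent pair:
  13–28 m: −αΔT+βΔS = −(1.9 × 10⁻⁴)(-5.5)+(7.3 × 10⁻⁴)(+0.59) = 1.5 × 10⁻³ → stable
  28–141 m: −αΔT+βΔS = −(1.9 × 10⁻⁴)(+7.3)+(7.3 × 10⁻⁴)(-0.67) = -1.9 × 10⁻³ → UNSTABLE
  141–147 m: −αΔT+βΔS = −(1.9 × 10⁻⁴)(-14.1)+(7.3 × 10⁻⁴)(+0.38) = 3.0 × 10⁻³ → stable
  147–209 m: −αΔT+βΔS = −(1.9 × 10⁻⁴)(-1.5)+(7.3 × 10⁻⁴)(+0.50) = 6.5 × 10⁻⁴ → stable
The 28–141 m interval has Δρ < 0: lighter water underlies denser water.

28–141 m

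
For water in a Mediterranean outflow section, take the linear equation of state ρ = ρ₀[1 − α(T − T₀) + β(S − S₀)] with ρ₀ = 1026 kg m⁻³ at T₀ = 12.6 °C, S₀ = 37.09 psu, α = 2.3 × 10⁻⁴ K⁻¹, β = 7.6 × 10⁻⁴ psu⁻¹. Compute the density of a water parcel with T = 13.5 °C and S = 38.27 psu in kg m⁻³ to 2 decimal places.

1026.71 kg m⁻³

T − T₀ = +0.9 K, S − S₀ = +1.18 psu.
Bracket = 1 − α·(+0.9) + β·(+1.18) = 1 + (6.898 × 10⁻⁴) = 1.0006898.
ρ = 1026 × 1.0006898 = 1026.71 kg m⁻³.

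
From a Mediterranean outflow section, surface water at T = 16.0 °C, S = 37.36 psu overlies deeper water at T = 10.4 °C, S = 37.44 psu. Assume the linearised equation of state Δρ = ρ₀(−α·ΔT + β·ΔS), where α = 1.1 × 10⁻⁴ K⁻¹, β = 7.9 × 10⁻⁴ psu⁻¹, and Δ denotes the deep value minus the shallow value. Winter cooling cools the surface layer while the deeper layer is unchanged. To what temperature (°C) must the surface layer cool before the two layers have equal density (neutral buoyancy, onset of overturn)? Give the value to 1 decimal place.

9.8 °C

Neutral buoyancy requires Δρ = 0, i.e. −α(T_deep − T_surf′) + β(S_deep − S_surf) = 0.
T_surf′ = T_deep − (β/α)·ΔS = 10.4 − (7.9 × 10⁻⁴/1.1 × 10⁻⁴)·(+0.08) = 9.825 °C.
Cooling required: 16.0 − (9.825) = 6.175 °C.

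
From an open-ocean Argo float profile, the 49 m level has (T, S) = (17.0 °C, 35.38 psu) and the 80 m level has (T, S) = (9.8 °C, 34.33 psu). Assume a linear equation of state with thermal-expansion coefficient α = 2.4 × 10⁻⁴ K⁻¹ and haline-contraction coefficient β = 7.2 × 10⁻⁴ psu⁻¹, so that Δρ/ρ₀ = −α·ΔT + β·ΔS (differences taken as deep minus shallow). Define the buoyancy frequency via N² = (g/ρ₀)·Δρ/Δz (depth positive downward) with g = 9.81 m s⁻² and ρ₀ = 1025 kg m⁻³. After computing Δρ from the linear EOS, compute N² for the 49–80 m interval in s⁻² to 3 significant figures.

ΔT = -7.2 K, ΔS = -1.05 psu (deep − shallow).
Δρ/ρ₀ = −αΔT + βΔS = 1.728 × 10⁻³ − 7.56 × 10⁻⁴ = 9.72 × 10⁻⁴, so Δρ ≈ 0.9963 kg m⁻³.
N² = (g/ρ₀)·Δρ/Δz = g·(Δρ/ρ₀)/Δz = 9.81 × 9.72 × 10⁻⁴ / 31 = 3.0759 × 10⁻⁴ s⁻² ≈ 3.08 × 10⁻⁴ s⁻².

3.08 × 10⁻⁴ s⁻²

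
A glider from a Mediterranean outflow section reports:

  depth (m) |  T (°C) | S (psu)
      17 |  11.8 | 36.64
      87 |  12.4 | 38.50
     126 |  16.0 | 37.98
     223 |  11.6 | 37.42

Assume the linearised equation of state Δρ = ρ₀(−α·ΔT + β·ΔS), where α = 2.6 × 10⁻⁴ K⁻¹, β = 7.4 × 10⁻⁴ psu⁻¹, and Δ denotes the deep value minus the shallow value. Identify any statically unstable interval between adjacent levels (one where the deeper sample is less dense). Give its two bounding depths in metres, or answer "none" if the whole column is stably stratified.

87–126 m

Evaluate Δρ/ρ₀ = −αΔT + βΔS across each adjacent pair:
  17–87 m: −αΔT+βΔS = −(2.6 × 10⁻⁴)(+0.6)+(7.4 × 10⁻⁴)(+1.86) = 1.2 × 10⁻³ → stable
  87–126 m: −αΔT+βΔS = −(2.6 × 10⁻⁴)(+3.6)+(7.4 × 10⁻⁴)(-0.52) = -1.3 × 10⁻³ → UNSTABLE
  126–223 m: −αΔT+βΔS = −(2.6 × 10⁻⁴)(-4.4)+(7.4 × 10⁻⁴)(-0.56) = 7.3 × 10⁻⁴ → stable
The 87–126 m interval has Δρ < 0: lighter water underlies denser water.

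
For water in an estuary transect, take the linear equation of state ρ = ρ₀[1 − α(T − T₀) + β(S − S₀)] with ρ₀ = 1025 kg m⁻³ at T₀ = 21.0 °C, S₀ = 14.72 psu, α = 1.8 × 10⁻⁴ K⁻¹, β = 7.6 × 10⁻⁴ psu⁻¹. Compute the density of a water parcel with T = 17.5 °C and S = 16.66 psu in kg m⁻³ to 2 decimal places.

T − T₀ = -3.5 K, S − S₀ = +1.94 psu.
Bracket = 1 − α·(-3.5) + β·(+1.94) = 1 + (2.1044 × 10⁻³) = 1.0021044.
ρ = 1025 × 1.0021044 = 1027.16 kg m⁻³.

1027.16 kg m⁻³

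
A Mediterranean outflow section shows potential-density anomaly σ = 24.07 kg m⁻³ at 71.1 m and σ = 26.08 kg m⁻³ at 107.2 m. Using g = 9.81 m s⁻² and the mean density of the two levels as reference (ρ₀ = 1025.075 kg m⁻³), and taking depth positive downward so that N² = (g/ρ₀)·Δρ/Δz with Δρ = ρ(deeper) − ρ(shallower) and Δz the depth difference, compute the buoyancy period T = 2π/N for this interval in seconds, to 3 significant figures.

Δρ = 1026.08 − 1024.07 = 2.01 kg m⁻³ over Δz = 107.2 − 71.1 = 36.1 m.
N² = (9.81/1025.075) × (2.01/36.1) = 5.3285 × 10⁻⁴ s⁻².
N = √(5.3285 × 10⁻⁴) = 0.023084 rad s⁻¹, so T = 2π/N = 272.19 s ≈ 272 s.

272 s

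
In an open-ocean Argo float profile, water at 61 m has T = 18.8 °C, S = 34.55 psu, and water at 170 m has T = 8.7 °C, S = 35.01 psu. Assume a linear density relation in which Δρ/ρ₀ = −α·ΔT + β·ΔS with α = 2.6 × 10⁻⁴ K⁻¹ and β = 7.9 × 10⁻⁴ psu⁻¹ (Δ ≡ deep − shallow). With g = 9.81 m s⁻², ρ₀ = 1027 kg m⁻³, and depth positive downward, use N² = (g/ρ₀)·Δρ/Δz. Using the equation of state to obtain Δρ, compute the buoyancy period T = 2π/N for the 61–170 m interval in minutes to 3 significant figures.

6.38 min

ΔT = -10.1 K, ΔS = +0.46 psu (deep − shallow).
Δρ/ρ₀ = −αΔT + βΔS = 2.626 × 10⁻³ + 3.634 × 10⁻⁴ = 2.9894 × 10⁻³, so Δρ ≈ 3.070 kg m⁻³.
N² = (g/ρ₀)·Δρ/Δz = g·(Δρ/ρ₀)/Δz = 9.81 × 2.9894 × 10⁻³ / 109 = 2.6905 × 10⁻⁴ s⁻².
N = √(2.6905 × 10⁻⁴) = 0.016403 rad s⁻¹ → T = 2π/N = 383.05 s = 6.3842 min ≈ 6.38 min.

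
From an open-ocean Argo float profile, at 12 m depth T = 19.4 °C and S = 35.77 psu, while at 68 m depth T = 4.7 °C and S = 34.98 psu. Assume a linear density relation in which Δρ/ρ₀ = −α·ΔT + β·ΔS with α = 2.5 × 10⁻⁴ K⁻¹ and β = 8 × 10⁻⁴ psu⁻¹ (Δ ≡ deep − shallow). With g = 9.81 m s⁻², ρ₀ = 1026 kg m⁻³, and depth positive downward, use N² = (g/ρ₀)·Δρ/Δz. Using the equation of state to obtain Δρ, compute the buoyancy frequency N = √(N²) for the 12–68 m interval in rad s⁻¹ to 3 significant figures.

ΔT = -14.7 K, ΔS = -0.79 psu (deep − shallow).
Δρ/ρ₀ = −αΔT + βΔS = 3.675 × 10⁻³ − 6.32 × 10⁻⁴ = 3.043 × 10⁻³, so Δρ ≈ 3.122 kg m⁻³.
N² = (g/ρ₀)·Δρ/Δz = g·(Δρ/ρ₀)/Δz = 9.81 × 3.043 × 10⁻³ / 56 = 5.3307 × 10⁻⁴ s⁻².
N = √(5.3307 × 10⁻⁴) = 0.023088 rad s⁻¹ ≈ 0.0231 rad s⁻¹.

0.0231 rad s⁻¹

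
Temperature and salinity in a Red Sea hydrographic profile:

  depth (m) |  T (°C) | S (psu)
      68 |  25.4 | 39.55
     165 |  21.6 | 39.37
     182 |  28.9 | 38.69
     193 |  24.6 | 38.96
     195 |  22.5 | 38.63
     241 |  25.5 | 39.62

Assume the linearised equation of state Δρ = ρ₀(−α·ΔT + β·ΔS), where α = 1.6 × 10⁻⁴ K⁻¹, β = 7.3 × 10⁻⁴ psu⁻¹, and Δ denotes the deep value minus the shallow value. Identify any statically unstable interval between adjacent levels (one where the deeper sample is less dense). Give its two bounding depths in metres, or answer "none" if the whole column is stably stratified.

165–182 m

Evaluate Δρ/ρ₀ = −αΔT + βΔS across each adjacent pair:
  68–165 m: −αΔT+βΔS = −(1.6 × 10⁻⁴)(-3.8)+(7.3 × 10⁻⁴)(-0.18) = 4.8 × 10⁻⁴ → stable
  165–182 m: −αΔT+βΔS = −(1.6 × 10⁻⁴)(+7.3)+(7.3 × 10⁻⁴)(-0.68) = -1.7 × 10⁻³ → UNSTABLE
  182–193 m: −αΔT+βΔS = −(1.6 × 10⁻⁴)(-4.3)+(7.3 × 10⁻⁴)(+0.27) = 8.9 × 10⁻⁴ → stable
  193–195 m: −αΔT+βΔS = −(1.6 × 10⁻⁴)(-2.1)+(7.3 × 10⁻⁴)(-0.33) = 9.5 × 10⁻⁵ → stable
  195–241 m: −αΔT+βΔS = −(1.6 × 10⁻⁴)(+3.0)+(7.3 × 10⁻⁴)(+0.99) = 2.4 × 10⁻⁴ → stable
The 165–182 m interval has Δρ < 0: lighter water underlies denser water.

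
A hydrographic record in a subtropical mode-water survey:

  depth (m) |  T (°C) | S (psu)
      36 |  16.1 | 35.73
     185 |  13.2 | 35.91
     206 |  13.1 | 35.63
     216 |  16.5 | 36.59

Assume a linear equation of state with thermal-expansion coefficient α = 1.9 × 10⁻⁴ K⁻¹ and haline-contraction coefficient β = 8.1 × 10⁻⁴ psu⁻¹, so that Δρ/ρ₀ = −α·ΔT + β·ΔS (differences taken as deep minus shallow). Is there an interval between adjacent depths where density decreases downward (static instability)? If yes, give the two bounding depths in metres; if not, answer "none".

Evaluate Δρ/ρ₀ = −αΔT + βΔS across each adjacent pair:
  36–185 m: −αΔT+βΔS = −(1.9 × 10⁻⁴)(-2.9)+(8.1 × 10⁻⁴)(+0.18) = 7.0 × 10⁻⁴ → stable
  185–206 m: −αΔT+βΔS = −(1.9 × 10⁻⁴)(-0.1)+(8.1 × 10⁻⁴)(-0.28) = -2.1 × 10⁻⁴ → UNSTABLE
  206–216 m: −αΔT+βΔS = −(1.9 × 10⁻⁴)(+3.4)+(8.1 × 10⁻⁴)(+0.96) = 1.3 × 10⁻⁴ → stable
The 185–206 m interval has Δρ < 0: lighter water underlies denser water.

185–206 m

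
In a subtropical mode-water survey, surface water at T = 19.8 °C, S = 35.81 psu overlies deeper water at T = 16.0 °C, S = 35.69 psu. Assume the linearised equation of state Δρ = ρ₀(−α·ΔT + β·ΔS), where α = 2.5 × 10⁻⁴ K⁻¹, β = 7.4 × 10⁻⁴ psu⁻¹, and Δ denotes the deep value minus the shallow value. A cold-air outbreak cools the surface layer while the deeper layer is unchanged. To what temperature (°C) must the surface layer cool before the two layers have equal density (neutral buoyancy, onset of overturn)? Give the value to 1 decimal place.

Neutral buoyancy requires Δρ = 0, i.e. −α(T_deep − T_surf′) + β(S_deep − S_surf) = 0.
T_surf′ = T_deep − (β/α)·ΔS = 16.0 − (7.4 × 10⁻⁴/2.5 × 10⁻⁴)·(-0.12) = 16.355 °C.
Cooling required: 19.8 − (16.355) = 3.445 °C.

16.4 °C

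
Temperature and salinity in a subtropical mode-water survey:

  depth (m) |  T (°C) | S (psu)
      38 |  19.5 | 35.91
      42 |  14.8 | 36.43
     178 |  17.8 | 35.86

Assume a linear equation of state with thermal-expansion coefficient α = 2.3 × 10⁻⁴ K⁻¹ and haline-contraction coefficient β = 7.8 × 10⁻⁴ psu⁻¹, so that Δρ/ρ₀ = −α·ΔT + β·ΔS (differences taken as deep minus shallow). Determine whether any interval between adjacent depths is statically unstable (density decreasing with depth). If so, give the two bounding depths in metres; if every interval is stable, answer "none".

Evaluate Δρ/ρ₀ = −αΔT + βΔS across each adjacent pair:
  38–42 m: −αΔT+βΔS = −(2.3 × 10⁻⁴)(-4.7)+(7.8 × 10⁻⁴)(+0.52) = 1.5 × 10⁻³ → stable
  42–178 m: −αΔT+βΔS = −(2.3 × 10⁻⁴)(+3.0)+(7.8 × 10⁻⁴)(-0.57) = -1.1 × 10⁻³ → UNSTABLE
The 42–178 m interval has Δρ < 0: lighter water underlies denser water.

42–178 m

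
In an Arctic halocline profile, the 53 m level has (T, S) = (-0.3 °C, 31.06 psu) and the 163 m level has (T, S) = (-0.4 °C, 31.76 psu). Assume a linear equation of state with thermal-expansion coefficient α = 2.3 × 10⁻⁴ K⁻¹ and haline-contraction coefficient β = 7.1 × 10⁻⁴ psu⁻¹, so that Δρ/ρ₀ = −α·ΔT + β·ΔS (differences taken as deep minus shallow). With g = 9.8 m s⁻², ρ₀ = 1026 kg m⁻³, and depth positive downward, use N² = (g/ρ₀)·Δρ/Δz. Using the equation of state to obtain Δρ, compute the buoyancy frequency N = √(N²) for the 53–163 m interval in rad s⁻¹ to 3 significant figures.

ΔT = -0.1 K, ΔS = +0.70 psu (deep − shallow).
Δρ/ρ₀ = −αΔT + βΔS = 2.30 × 10⁻⁵ + 4.97 × 10⁻⁴ = 5.20 × 10⁻⁴, so Δρ ≈ 0.5335 kg m⁻³.
N² = (g/ρ₀)·Δρ/Δz = g·(Δρ/ρ₀)/Δz = 9.8 × 5.20 × 10⁻⁴ / 110 = 4.6327 × 10⁻⁵ s⁻².
N = √(4.6327 × 10⁻⁵) = 6.8064 × 10⁻³ rad s⁻¹ ≈ 6.81 × 10⁻³ rad s⁻¹.

6.81 × 10⁻³ rad s⁻¹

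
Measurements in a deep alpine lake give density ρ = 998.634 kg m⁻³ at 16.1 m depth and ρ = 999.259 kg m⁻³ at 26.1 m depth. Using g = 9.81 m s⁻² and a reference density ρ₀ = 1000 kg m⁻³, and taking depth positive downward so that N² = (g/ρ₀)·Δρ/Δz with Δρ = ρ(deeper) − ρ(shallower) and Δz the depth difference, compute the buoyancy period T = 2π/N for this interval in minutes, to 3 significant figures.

4.23 min

Δρ = 999.259 − 998.634 = 0.625 kg m⁻³ over Δz = 26.1 − 16.1 = 10 m.
N² = (9.81/1000) × (0.625/10) = 6.1313 × 10⁻⁴ s⁻².
N = √(6.1313 × 10⁻⁴) = 0.024761 rad s⁻¹, so T = 2π/N = 253.75 s = 4.2292 min ≈ 4.23 min.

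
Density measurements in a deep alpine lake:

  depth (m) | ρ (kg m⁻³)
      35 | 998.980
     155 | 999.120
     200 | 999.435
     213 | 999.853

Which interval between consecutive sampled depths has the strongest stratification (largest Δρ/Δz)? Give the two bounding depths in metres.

200–213 m

Compute the density gradient over each adjacent pair:
  35–155 m: Δρ/Δz = 0.140/120 = 1.2 × 10⁻³ kg m⁻⁴
  155–200 m: Δρ/Δz = 0.315/45 = 7.0 × 10⁻³ kg m⁻⁴
  200–213 m: Δρ/Δz = 0.418/13 = 0.032 kg m⁻⁴
The largest gradient is in the 200–213 m interval — the pycnocline.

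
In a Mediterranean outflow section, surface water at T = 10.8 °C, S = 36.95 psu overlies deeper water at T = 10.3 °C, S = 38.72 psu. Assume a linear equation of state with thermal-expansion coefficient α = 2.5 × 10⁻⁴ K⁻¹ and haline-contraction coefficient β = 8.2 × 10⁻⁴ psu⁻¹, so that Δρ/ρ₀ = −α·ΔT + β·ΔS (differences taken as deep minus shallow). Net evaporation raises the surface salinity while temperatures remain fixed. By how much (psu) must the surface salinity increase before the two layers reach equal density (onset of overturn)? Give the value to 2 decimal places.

Neutral buoyancy requires −α(T_deep − T_surf) + β(S_deep − S_surf′) = 0.
S_surf′ = S_deep − (α/β)·ΔT = 38.72 − (2.5 × 10⁻⁴/8.2 × 10⁻⁴)·(-0.5) = 38.8724 psu.
Increase required: 38.8724 − 36.95 = 1.9224 psu.

1.92 psu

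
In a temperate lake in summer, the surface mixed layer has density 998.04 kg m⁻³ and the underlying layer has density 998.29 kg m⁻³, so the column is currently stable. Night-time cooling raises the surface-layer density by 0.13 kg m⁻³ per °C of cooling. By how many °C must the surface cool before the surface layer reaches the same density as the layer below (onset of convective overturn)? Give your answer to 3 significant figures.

1.92 °C

Density deficit of the surface layer: 998.29 − 998.04 = 0.25 kg m⁻³.
Required change = 0.25 / 0.13 = 1.92 °C.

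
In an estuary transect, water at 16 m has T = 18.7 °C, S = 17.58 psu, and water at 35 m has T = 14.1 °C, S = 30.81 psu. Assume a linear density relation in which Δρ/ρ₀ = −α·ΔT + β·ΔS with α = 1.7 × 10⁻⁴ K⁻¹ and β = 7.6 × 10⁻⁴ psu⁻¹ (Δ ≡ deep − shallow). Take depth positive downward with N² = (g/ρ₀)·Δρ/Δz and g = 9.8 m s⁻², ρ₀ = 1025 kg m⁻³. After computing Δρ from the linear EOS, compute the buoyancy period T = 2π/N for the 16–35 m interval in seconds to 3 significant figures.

84.0 s

ΔT = -4.6 K, ΔS = +13.23 psu (deep − shallow).
Δρ/ρ₀ = −αΔT + βΔS = 7.82 × 10⁻⁴ + 0.0100548 = 0.0108368, so Δρ ≈ 11.11 kg m⁻³.
N² = (g/ρ₀)·Δρ/Δz = g·(Δρ/ρ₀)/Δz = 9.8 × 0.0108368 / 19 = 5.5895 × 10⁻³ s⁻².
N = √(5.5895 × 10⁻³) = 0.074763 rad s⁻¹ → T = 2π/N = 84.041 s ≈ 84.0 s.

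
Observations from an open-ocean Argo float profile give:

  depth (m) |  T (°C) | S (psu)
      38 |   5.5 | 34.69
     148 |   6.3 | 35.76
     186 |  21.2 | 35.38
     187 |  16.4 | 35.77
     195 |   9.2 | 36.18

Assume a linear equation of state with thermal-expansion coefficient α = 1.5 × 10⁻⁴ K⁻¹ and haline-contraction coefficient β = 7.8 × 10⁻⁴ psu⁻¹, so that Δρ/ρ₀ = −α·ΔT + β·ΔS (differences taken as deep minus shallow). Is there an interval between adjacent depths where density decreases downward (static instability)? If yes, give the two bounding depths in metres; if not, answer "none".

Evaluate Δρ/ρ₀ = −αΔT + βΔS across each adjacent pair:
  38–148 m: −αΔT+βΔS = −(1.5 × 10⁻⁴)(+0.8)+(7.8 × 10⁻⁴)(+1.07) = 7.1 × 10⁻⁴ → stable
  148–186 m: −αΔT+βΔS = −(1.5 × 10⁻⁴)(+14.9)+(7.8 × 10⁻⁴)(-0.38) = -2.5 × 10⁻³ → UNSTABLE
  186–187 m: −αΔT+βΔS = −(1.5 × 10⁻⁴)(-4.8)+(7.8 × 10⁻⁴)(+0.39) = 1.0 × 10⁻³ → stable
  187–195 m: −αΔT+βΔS = −(1.5 × 10⁻⁴)(-7.2)+(7.8 × 10⁻⁴)(+0.41) = 1.4 × 10⁻³ → stable
The 148–186 m interval has Δρ < 0: lighter water underlies denser water.

148–186 m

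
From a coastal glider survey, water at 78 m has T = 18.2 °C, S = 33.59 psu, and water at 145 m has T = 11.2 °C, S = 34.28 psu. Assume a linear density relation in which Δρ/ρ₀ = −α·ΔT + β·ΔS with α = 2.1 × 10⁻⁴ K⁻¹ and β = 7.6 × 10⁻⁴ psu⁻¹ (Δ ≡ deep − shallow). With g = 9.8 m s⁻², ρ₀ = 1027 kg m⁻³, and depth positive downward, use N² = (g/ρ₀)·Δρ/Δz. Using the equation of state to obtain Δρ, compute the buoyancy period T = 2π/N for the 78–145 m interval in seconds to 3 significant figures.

ΔT = -7.0 K, ΔS = +0.69 psu (deep − shallow).
Δρ/ρ₀ = −αΔT + βΔS = 1.47 × 10⁻³ + 5.244 × 10⁻⁴ = 1.9944 × 10⁻³, so Δρ ≈ 2.048 kg m⁻³.
N² = (g/ρ₀)·Δρ/Δz = g·(Δρ/ρ₀)/Δz = 9.8 × 1.9944 × 10⁻³ / 67 = 2.9172 × 10⁻⁴ s⁻².
N = √(2.9172 × 10⁻⁴) = 0.017080 rad s⁻¹ → T = 2π/N = 367.87 s ≈ 368 s.

368 s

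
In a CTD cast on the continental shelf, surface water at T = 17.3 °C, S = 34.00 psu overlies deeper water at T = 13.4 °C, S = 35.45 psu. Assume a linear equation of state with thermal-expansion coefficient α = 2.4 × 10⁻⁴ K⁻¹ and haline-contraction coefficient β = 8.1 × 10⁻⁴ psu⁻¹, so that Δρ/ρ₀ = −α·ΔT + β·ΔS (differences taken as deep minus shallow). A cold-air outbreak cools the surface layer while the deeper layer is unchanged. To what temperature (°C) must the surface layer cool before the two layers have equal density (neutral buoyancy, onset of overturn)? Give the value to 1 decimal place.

8.5 °C

Neutral buoyancy requires Δρ = 0, i.e. −α(T_deep − T_surf′) + β(S_deep − S_surf) = 0.
T_surf′ = T_deep − (β/α)·ΔS = 13.4 − (8.1 × 10⁻⁴/2.4 × 10⁻⁴)·(+1.45) = 8.506 °C.
Cooling required: 17.3 − (8.506) = 8.794 °C.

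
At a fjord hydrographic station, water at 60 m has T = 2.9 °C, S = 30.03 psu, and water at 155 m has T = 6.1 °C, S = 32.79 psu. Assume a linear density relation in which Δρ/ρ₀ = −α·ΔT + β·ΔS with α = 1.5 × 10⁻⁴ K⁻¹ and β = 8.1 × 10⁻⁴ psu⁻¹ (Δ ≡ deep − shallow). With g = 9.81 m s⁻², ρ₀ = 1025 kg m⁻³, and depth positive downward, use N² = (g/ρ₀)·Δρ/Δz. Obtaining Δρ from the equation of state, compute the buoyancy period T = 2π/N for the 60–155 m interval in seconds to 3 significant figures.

467 s

ΔT = +3.2 K, ΔS = +2.76 psu (deep − shallow).
Δρ/ρ₀ = −αΔT + βΔS = -4.80 × 10⁻⁴ + 2.2356 × 10⁻³ = 1.7556 × 10⁻³, so Δρ ≈ 1.799 kg m⁻³.
N² = (g/ρ₀)·Δρ/Δz = g·(Δρ/ρ₀)/Δz = 9.81 × 1.7556 × 10⁻³ / 95 = 1.8129 × 10⁻⁴ s⁻².
N = √(1.8129 × 10⁻⁴) = 0.013464 rad s⁻¹ → T = 2π/N = 466.67 s ≈ 467 s.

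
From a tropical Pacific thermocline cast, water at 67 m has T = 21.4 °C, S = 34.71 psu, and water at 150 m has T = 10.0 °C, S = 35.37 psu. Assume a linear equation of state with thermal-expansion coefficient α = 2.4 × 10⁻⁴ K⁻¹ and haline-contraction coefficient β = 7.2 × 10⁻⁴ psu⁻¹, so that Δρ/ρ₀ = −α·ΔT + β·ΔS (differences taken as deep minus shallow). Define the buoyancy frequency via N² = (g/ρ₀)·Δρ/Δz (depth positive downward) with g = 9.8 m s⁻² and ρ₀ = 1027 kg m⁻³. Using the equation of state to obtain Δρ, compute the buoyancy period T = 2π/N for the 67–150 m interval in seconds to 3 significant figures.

323 s

ΔT = -11.4 K, ΔS = +0.66 psu (deep − shallow).
Δρ/ρ₀ = −αΔT + βΔS = 2.736 × 10⁻³ + 4.752 × 10⁻⁴ = 3.2112 × 10⁻³, so Δρ ≈ 3.298 kg m⁻³.
N² = (g/ρ₀)·Δρ/Δz = g·(Δρ/ρ₀)/Δz = 9.8 × 3.2112 × 10⁻³ / 83 = 3.7915 × 10⁻⁴ s⁻².
N = √(3.7915 × 10⁻⁴) = 0.019472 rad s⁻¹ → T = 2π/N = 322.68 s ≈ 323 s.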